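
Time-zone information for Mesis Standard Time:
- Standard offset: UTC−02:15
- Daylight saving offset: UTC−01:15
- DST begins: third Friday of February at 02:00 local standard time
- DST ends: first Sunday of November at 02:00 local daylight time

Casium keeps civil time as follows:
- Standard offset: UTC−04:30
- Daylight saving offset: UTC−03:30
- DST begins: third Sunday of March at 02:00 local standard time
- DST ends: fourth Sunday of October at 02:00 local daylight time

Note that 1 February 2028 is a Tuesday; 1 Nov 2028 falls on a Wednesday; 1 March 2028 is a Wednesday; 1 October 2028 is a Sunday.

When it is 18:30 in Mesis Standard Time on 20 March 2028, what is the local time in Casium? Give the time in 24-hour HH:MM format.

1 February 2028 is a Tuesday, so the first Friday is February 4 and the third is February 18.
1 November 2028 is a Wednesday, so the first Sunday is November 5.
20 March 2028 falls between 18 February and 5 November, so daylight saving is in effect and Mesis Standard Time is at UTC−01:15.
18:30 Mesis Standard Time + 1h15m = 19:45 UTC.
1 March 2028 is a Wednesday, so the first Sunday is March 5 and the third is March 19.
1 October 2028 is a Sunday, so the first Sunday is October 1 and the fourth is October 22.
At the standard offset (UTC−04:30), 19:45 UTC − 4h30m = 15:15 Casium standard time.
The standard-time date in Casium, 20 March 2028, lies within the daylight-saving period (19 March – 22 October), so Casium is on daylight time, UTC−03:30.
19:45 UTC − 3h30m = 16:15 Casium.

16:15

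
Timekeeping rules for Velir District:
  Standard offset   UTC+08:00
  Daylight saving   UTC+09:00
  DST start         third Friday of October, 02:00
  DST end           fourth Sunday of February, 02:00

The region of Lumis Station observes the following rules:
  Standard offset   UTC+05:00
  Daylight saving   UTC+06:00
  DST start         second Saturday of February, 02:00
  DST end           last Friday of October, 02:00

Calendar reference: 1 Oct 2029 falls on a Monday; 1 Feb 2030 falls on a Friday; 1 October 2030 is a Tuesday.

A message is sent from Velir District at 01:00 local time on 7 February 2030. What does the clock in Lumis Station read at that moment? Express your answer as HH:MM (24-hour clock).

21:00

1 October 2029 is a Monday, so the first Friday is October 5 and the third is October 19.
1 February 2030 is a Friday, so the first Sunday is February 3 and the fourth is February 24.
7 February 2030 lies within the daylight-saving period (19 October 2029 – 24 February 2030), so Velir District is on daylight time, UTC+09:00.
01:00 Velir District − 9h = 16:00 UTC (rolling into the previous day, 6 February 2030).
1 February 2030 is a Friday, so the first Saturday is February 2 and the second is February 9.
1 October 2030 is a Tuesday, so Fridays fall on 4, 11, 18, 25; the last is October 25.
At the standard offset (UTC+05:00), 16:00 UTC + 5h = 21:00 Lumis Station standard time.
Daylight saving runs 9 February – 25 October; the standard-time date in Lumis Station, 6 February 2030, is outside that window, so Lumis Station is on standard time at UTC+05:00.
16:00 UTC + 5h = 21:00 Lumis Station.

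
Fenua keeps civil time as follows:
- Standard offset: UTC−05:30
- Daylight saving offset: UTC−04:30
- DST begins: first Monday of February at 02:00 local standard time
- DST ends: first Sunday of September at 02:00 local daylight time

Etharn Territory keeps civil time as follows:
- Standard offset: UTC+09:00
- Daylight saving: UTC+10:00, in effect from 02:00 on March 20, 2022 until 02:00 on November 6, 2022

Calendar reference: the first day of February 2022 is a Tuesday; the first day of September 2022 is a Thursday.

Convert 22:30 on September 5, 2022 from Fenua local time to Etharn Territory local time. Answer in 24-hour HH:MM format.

14:00

1 February 2022 is a Tuesday, so the first Monday is February 7.
1 September 2022 is a Thursday, so the first Sunday is September 4.
September 5, 2022 does not fall between 7 February and 4 September, so daylight saving is not in effect and Fenua is at UTC−05:30.
22:30 Fenua + 5h30m = 04:00 UTC (rolling into the next day, 6 September 2022).
At the standard offset (UTC+09:00), 04:00 UTC + 9h = 13:00 Etharn Territory standard time.
The standard-time date in Etharn Territory, September 6, 2022, falls between 20 March and 6 November, so daylight saving is in effect and Etharn Territory is at UTC+10:00.
04:00 UTC + 10h = 14:00 Etharn Territory.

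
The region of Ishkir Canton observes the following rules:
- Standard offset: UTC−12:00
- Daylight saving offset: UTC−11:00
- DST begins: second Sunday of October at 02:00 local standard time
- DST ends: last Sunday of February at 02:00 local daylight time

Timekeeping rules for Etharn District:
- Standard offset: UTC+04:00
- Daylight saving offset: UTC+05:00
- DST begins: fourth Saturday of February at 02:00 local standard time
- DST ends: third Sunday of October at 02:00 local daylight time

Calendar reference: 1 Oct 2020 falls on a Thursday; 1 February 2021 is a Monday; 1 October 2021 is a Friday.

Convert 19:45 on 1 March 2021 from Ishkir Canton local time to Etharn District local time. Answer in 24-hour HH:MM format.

12:45

1 October 2020 is a Thursday, so the first Sunday is October 4 and the second is October 11.
1 February 2021 is a Monday, so Sundays fall on 7, 14, 21, 28; the last is February 28.
1 March 2021 does not fall between 11 October 2020 and 28 February 2021, so daylight saving is not in effect and Ishkir Canton is at UTC−12:00.
19:45 Ishkir Canton + 12h = 07:45 UTC (rolling into the next day, 2 March 2021).
1 February 2021 is a Monday, so the first Saturday is February 6 and the fourth is February 27.
1 October 2021 is a Friday, so the first Sunday is October 3 and the third is October 17.
At the standard offset (UTC+04:00), 07:45 UTC + 4h = 11:45 Etharn District standard time.
Daylight saving runs 27 February – 17 October; the standard-time date in Etharn District, 2 March 2021, is inside that window, so Etharn District is at UTC+05:00.
07:45 UTC + 5h = 12:45 Etharn District.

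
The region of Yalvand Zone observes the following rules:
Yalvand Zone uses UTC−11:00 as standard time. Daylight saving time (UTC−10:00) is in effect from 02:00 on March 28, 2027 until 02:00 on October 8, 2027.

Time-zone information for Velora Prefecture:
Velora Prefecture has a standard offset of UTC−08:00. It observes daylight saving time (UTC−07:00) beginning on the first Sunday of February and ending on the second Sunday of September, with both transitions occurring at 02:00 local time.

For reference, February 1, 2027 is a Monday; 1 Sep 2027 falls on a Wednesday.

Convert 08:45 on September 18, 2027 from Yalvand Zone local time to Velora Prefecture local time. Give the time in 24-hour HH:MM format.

September 18, 2027 falls between 28 March and 8 October, so daylight saving is in effect and Yalvand Zone is at UTC−10:00.
08:45 Yalvand Zone + 10h = 18:45 UTC.
1 February 2027 is a Monday, so the first Sunday is February 7.
1 September 2027 is a Wednesday, so the first Sunday is September 5 and the second is September 12.
At the standard offset (UTC−08:00), 18:45 UTC − 8h = 10:45 Velora Prefecture standard time.
The standard-time date in Velora Prefecture, September 18, 2027, is outside the daylight-saving period (7 February – 12 September), so Velora Prefecture is on standard time, UTC−08:00.
18:45 UTC − 8h = 10:45 Velora Prefecture.

10:45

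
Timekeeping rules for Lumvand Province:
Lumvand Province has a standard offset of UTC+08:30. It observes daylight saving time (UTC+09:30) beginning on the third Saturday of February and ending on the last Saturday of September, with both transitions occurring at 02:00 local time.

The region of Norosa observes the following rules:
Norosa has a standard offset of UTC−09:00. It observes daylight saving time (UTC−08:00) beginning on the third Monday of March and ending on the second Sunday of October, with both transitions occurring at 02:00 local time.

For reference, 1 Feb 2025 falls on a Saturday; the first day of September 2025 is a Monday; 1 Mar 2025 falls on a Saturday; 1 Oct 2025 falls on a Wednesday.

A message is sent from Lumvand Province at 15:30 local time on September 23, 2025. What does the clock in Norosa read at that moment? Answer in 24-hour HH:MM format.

22:00

1 February 2025 is a Saturday, so the first Saturday is February 1 and the third is February 15.
1 September 2025 is a Monday, so Saturdays fall on 6, 13, 20, 27; the last is September 27.
September 23, 2025 lies within the daylight-saving period (15 February – 27 September), so Lumvand Province is on daylight time, UTC+09:30.
15:30 Lumvand Province − 9h30m = 06:00 UTC.
1 March 2025 is a Saturday, so the first Monday is March 3 and the third is March 17.
1 October 2025 is a Wednesday, so the first Sunday is October 5 and the second is October 12.
At the standard offset (UTC−09:00), 06:00 UTC − 9h = 21:00 Norosa standard time (rolling into the previous day, 22 September 2025).
The standard-time date in Norosa, September 22, 2025, lies within the daylight-saving period (17 March – 12 October), so Norosa is on daylight time, UTC−08:00.
06:00 UTC − 8h = 22:00 Norosa (rolling into the previous day, 22 September 2025).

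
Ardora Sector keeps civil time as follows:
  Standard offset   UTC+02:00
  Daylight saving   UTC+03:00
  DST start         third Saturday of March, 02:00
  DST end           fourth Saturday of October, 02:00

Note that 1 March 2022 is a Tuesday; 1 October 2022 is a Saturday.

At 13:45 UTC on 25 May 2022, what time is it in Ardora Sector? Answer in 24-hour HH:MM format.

16:45

1 March 2022 is a Tuesday, so the first Saturday is March 5 and the third is March 19.
1 October 2022 is a Saturday, so the first Saturday is October 1 and the fourth is October 22.
At the standard offset (UTC+02:00), 13:45 UTC + 2h = 15:45 Ardora Sector standard time.
The standard-time date in Ardora Sector, 25 May 2022, lies within the daylight-saving period (19 March – 22 October), so Ardora Sector is on daylight time, UTC+03:00.
13:45 UTC + 3h = 16:45 local.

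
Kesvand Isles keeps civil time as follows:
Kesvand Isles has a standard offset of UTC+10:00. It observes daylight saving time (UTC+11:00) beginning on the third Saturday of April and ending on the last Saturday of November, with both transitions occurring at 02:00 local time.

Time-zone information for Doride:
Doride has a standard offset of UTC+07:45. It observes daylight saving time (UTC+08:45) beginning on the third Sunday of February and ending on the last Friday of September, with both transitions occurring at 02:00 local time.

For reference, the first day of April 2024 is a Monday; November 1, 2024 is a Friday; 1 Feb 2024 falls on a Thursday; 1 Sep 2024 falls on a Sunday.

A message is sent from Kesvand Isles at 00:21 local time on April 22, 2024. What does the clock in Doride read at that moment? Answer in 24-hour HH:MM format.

1 April 2024 is a Monday, so the first Saturday is April 6 and the third is April 20.
1 November 2024 is a Friday, so Saturdays fall on 2, 9, 16, 23, 30; the last is November 30.
April 22, 2024 falls between 20 April and 30 November, so daylight saving is in effect and Kesvand Isles is at UTC+11:00.
00:21 Kesvand Isles − 11h = 13:21 UTC (rolling into the previous day, 21 April 2024).
1 February 2024 is a Thursday, so the first Sunday is February 4 and the third is February 18.
1 September 2024 is a Sunday, so Fridays fall on 6, 13, 20, 27; the last is September 27.
At the standard offset (UTC+07:45), 13:21 UTC + 7h45m = 21:06 Doride standard time.
The standard-time date in Doride, April 21, 2024, falls between 18 February and 27 September, so daylight saving is in effect and Doride is at UTC+08:45.
13:21 UTC + 8h45m = 22:06 Doride.

22:06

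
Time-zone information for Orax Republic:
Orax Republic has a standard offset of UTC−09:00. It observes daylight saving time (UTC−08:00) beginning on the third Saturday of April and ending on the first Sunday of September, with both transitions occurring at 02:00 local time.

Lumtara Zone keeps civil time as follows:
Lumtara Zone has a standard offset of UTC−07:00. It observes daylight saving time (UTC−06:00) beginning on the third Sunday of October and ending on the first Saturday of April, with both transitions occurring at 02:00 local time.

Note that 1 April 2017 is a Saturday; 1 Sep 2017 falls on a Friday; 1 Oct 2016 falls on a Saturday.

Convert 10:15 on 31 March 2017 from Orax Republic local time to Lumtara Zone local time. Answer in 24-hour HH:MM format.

13:15

1 April 2017 is a Saturday, so the first Saturday is April 1 and the third is April 15.
1 September 2017 is a Friday, so the first Sunday is September 3.
31 March 2017 does not fall between 15 April and 3 September, so daylight saving is not in effect and Orax Republic is at UTC−09:00.
10:15 Orax Republic + 9h = 19:15 UTC.
1 October 2016 is a Saturday, so the first Sunday is October 2 and the third is October 16.
1 April 2017 is a Saturday, so the first Saturday is April 1.
At the standard offset (UTC−07:00), 19:15 UTC − 7h = 12:15 Lumtara Zone standard time.
The standard-time date in Lumtara Zone, 31 March 2017, lies within the daylight-saving period (16 October 2016 – 1 April 2017), so Lumtara Zone is on daylight time, UTC−06:00.
19:15 UTC − 6h = 13:15 Lumtara Zone.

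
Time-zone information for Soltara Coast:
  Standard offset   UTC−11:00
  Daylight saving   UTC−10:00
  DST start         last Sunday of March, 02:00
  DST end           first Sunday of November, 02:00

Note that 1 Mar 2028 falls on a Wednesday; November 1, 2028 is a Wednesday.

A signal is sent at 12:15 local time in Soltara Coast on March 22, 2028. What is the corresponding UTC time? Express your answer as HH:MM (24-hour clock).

1 March 2028 is a Wednesday, so Sundays fall on 5, 12, 19, 26; the last is March 26.
1 November 2028 is a Wednesday, so the first Sunday is November 5.
Daylight saving runs 26 March – 5 November; March 22, 2028 is outside that window, so Soltara Coast is on standard time at UTC−11:00.
12:15 local + 11h = 23:15 UTC.

23:15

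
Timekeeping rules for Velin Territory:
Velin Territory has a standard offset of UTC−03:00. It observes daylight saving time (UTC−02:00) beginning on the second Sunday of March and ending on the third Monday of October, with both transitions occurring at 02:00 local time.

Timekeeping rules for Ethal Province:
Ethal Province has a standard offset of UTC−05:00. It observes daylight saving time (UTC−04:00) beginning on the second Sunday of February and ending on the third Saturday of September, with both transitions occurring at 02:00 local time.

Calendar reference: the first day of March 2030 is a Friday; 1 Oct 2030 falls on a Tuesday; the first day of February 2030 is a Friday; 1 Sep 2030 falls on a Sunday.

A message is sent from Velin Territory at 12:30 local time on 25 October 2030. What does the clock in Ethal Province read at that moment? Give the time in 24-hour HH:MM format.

1 March 2030 is a Friday, so the first Sunday is March 3 and the second is March 10.
1 October 2030 is a Tuesday, so the first Monday is October 7 and the third is October 21.
Daylight saving runs 10 March – 21 October; 25 October 2030 is outside that window, so Velin Territory is on standard time at UTC−03:00.
12:30 Velin Territory + 3h = 15:30 UTC.
1 February 2030 is a Friday, so the first Sunday is February 3 and the second is February 10.
1 September 2030 is a Sunday, so the first Saturday is September 7 and the third is September 21.
At the standard offset (UTC−05:00), 15:30 UTC − 5h = 10:30 Ethal Province standard time.
The standard-time date in Ethal Province, 25 October 2030, does not fall between 10 February and 21 September, so daylight saving is not in effect and Ethal Province is at UTC−05:00.
15:30 UTC − 5h = 10:30 Ethal Province.

10:30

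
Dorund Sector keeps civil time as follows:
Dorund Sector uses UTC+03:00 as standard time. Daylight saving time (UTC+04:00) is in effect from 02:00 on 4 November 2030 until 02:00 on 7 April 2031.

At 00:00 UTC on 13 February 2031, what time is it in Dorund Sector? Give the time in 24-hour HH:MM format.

At the standard offset (UTC+03:00), 00:00 UTC + 3h = 03:00 Dorund Sector standard time.
The standard-time date in Dorund Sector, 13 February 2031, lies within the daylight-saving period (4 November 2030 – 7 April 2031), so Dorund Sector is on daylight time, UTC+04:00.
00:00 UTC + 4h = 04:00 local.

04:00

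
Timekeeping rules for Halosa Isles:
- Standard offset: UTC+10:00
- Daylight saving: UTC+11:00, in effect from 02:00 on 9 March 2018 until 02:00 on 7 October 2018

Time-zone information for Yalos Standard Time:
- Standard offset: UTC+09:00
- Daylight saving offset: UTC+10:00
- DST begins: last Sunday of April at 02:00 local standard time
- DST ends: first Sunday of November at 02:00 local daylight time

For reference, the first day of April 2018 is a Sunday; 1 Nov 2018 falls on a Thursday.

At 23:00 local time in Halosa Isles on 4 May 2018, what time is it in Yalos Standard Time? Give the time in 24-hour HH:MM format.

4 May 2018 lies within the daylight-saving period (9 March – 7 October), so Halosa Isles is on daylight time, UTC+11:00.
23:00 Halosa Isles − 11h = 12:00 UTC.
1 April 2018 is a Sunday, so Sundays fall on 1, 8, 15, 22, 29; the last is April 29.
1 November 2018 is a Thursday, so the first Sunday is November 4.
At the standard offset (UTC+09:00), 12:00 UTC + 9h = 21:00 Yalos Standard Time standard time.
Daylight saving runs 29 April – 4 November; the standard-time date in Yalos Standard Time, 4 May 2018, is inside that window, so Yalos Standard Time is at UTC+10:00.
12:00 UTC + 10h = 22:00 Yalos Standard Time.

22:00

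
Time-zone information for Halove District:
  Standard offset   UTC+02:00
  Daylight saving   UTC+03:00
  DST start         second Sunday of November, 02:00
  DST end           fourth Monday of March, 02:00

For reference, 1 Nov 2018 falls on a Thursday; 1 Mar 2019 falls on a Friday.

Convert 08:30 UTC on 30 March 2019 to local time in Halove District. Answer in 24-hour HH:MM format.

10:30

1 November 2018 is a Thursday, so the first Sunday is November 4 and the second is November 11.
1 March 2019 is a Friday, so the first Monday is March 4 and the fourth is March 25.
At the standard offset (UTC+02:00), 08:30 UTC + 2h = 10:30 Halove District standard time.
The standard-time date in Halove District, 30 March 2019, does not fall between 11 November 2018 and 25 March 2019, so daylight saving is not in effect and Halove District is at UTC+02:00.
08:30 UTC + 2h = 10:30 local.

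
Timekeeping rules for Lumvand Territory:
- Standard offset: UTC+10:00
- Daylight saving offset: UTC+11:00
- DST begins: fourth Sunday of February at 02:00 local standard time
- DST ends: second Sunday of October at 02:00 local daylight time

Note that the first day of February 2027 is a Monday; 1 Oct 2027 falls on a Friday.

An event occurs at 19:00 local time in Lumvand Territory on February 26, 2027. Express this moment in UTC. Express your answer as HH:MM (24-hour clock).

09:00

1 February 2027 is a Monday, so the first Sunday is February 7 and the fourth is February 28.
1 October 2027 is a Friday, so the first Sunday is October 3 and the second is October 10.
Daylight saving runs 28 February – 10 October; February 26, 2027 is outside that window, so Lumvand Territory is on standard time at UTC+10:00.
19:00 local − 10h = 09:00 UTC.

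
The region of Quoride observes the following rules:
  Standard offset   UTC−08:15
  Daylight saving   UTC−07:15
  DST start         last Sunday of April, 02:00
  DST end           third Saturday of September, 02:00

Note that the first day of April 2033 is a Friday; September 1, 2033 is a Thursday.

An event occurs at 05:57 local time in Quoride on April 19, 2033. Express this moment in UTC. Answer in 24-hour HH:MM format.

1 April 2033 is a Friday, so Sundays fall on 3, 10, 17, 24; the last is April 24.
1 September 2033 is a Thursday, so the first Saturday is September 3 and the third is September 17.
Daylight saving runs 24 April – 17 September; April 19, 2033 is outside that window, so Quoride is on standard time at UTC−08:15.
05:57 local + 8h15m = 14:12 UTC.

14:12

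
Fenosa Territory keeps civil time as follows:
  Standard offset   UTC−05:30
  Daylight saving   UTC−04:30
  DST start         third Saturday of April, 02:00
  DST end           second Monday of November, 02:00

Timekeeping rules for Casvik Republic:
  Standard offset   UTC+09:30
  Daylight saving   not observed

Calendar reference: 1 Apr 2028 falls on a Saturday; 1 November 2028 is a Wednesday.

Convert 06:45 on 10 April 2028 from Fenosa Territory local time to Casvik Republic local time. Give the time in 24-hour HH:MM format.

21:45

1 April 2028 is a Saturday, so the first Saturday is April 1 and the third is April 15.
1 November 2028 is a Wednesday, so the first Monday is November 6 and the second is November 13.
10 April 2028 is outside the daylight-saving period (15 April – 13 November), so Fenosa Territory is on standard time, UTC−05:30.
06:45 Fenosa Territory + 5h30m = 12:15 UTC.
Casvik Republic has no daylight saving, so its offset is UTC+09:30 year-round.
12:15 UTC + 9h30m = 21:45 Casvik Republic.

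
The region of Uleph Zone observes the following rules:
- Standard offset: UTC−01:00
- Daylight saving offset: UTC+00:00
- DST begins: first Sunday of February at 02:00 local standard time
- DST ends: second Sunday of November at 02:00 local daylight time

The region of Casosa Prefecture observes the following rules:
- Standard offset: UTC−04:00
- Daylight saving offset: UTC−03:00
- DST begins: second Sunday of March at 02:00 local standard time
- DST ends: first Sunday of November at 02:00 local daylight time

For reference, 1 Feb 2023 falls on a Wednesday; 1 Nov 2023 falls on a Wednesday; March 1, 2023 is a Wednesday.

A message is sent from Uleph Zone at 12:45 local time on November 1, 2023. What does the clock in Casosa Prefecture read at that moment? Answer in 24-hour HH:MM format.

09:45

1 February 2023 is a Wednesday, so the first Sunday is February 5.
1 November 2023 is a Wednesday, so the first Sunday is November 5 and the second is November 12.
November 1, 2023 lies within the daylight-saving period (5 February – 12 November), so Uleph Zone is on daylight time, UTC+00:00.
12:45 Uleph Zone − 0h = 12:45 UTC.
1 March 2023 is a Wednesday, so the first Sunday is March 5 and the second is March 12.
1 November 2023 is a Wednesday, so the first Sunday is November 5.
At the standard offset (UTC−04:00), 12:45 UTC − 4h = 08:45 Casosa Prefecture standard time.
The standard-time date in Casosa Prefecture, November 1, 2023, falls between 12 March and 5 November, so daylight saving is in effect and Casosa Prefecture is at UTC−03:00.
12:45 UTC − 3h = 09:45 Casosa Prefecture.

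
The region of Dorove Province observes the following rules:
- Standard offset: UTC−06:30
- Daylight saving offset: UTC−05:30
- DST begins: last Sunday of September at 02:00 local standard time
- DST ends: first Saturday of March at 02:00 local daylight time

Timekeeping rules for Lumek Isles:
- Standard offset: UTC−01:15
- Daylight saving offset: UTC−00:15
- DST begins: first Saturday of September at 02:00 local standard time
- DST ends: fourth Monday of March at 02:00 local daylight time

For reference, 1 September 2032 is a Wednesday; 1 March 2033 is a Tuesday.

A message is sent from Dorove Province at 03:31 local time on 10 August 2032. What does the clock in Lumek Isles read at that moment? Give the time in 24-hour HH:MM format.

1 September 2032 is a Wednesday, so Sundays fall on 5, 12, 19, 26; the last is September 26.
1 March 2033 is a Tuesday, so the first Saturday is March 5.
Daylight saving runs 26 September 2032 – 5 March 2033; 10 August 2032 is outside that window, so Dorove Province is on standard time at UTC−06:30.
03:31 Dorove Province + 6h30m = 10:01 UTC.
1 September 2032 is a Wednesday, so the first Saturday is September 4.
1 March 2033 is a Tuesday, so the first Monday is March 7 and the fourth is March 28.
At the standard offset (UTC−01:15), 10:01 UTC − 1h15m = 08:46 Lumek Isles standard time.
The standard-time date in Lumek Isles, 10 August 2032, is outside the daylight-saving period (4 September 2032 – 28 March 2033), so Lumek Isles is on standard time, UTC−01:15.
10:01 UTC − 1h15m = 08:46 Lumek Isles.

08:46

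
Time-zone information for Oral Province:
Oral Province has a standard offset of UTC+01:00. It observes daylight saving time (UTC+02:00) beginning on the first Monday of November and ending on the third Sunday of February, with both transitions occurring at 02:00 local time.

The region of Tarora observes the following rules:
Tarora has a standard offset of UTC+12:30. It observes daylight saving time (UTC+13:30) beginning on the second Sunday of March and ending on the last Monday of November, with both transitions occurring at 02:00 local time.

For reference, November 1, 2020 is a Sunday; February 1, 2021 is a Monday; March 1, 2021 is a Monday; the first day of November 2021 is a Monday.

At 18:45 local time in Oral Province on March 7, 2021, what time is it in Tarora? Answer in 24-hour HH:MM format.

06:15

1 November 2020 is a Sunday, so the first Monday is November 2.
1 February 2021 is a Monday, so the first Sunday is February 7 and the third is February 21.
March 7, 2021 is outside the daylight-saving period (2 November 2020 – 21 February 2021), so Oral Province is on standard time, UTC+01:00.
18:45 Oral Province − 1h = 17:45 UTC.
1 March 2021 is a Monday, so the first Sunday is March 7 and the second is March 14.
1 November 2021 is a Monday, so Mondays fall on 1, 8, 15, 22, 29; the last is November 29.
At the standard offset (UTC+12:30), 17:45 UTC + 12h30m = 06:15 Tarora standard time (rolling into the next day, 8 March 2021).
The standard-time date in Tarora, March 8, 2021, does not fall between 14 March and 29 November, so daylight saving is not in effect and Tarora is at UTC+12:30.
17:45 UTC + 12h30m = 06:15 Tarora (rolling into the next day, 8 March 2021).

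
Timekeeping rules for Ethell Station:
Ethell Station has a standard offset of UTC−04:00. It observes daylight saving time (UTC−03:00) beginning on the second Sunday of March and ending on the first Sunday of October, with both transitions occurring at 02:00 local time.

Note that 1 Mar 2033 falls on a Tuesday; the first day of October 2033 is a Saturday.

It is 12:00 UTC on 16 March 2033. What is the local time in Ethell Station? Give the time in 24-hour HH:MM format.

09:00

1 March 2033 is a Tuesday, so the first Sunday is March 6 and the second is March 13.
1 October 2033 is a Saturday, so the first Sunday is October 2.
At the standard offset (UTC−04:00), 12:00 UTC − 4h = 08:00 Ethell Station standard time.
The standard-time date in Ethell Station, 16 March 2033, lies within the daylight-saving period (13 March – 2 October), so Ethell Station is on daylight time, UTC−03:00.
12:00 UTC − 3h = 09:00 local.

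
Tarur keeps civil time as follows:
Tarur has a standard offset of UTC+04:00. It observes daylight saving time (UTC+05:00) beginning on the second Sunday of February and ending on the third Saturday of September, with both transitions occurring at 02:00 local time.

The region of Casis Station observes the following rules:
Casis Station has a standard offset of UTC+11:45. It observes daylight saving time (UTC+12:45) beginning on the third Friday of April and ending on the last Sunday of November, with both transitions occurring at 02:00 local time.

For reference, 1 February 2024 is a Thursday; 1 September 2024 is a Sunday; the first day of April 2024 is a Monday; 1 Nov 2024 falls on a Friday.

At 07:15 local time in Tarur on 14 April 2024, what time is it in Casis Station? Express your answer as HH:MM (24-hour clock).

14:00

1 February 2024 is a Thursday, so the first Sunday is February 4 and the second is February 11.
1 September 2024 is a Sunday, so the first Saturday is September 7 and the third is September 21.
14 April 2024 falls between 11 February and 21 September, so daylight saving is in effect and Tarur is at UTC+05:00.
07:15 Tarur − 5h = 02:15 UTC.
1 April 2024 is a Monday, so the first Friday is April 5 and the third is April 19.
1 November 2024 is a Friday, so Sundays fall on 3, 10, 17, 24; the last is November 24.
At the standard offset (UTC+11:45), 02:15 UTC + 11h45m = 14:00 Casis Station standard time.
The standard-time date in Casis Station, 14 April 2024, does not fall between 19 April and 24 November, so daylight saving is not in effect and Casis Station is at UTC+11:45.
02:15 UTC + 11h45m = 14:00 Casis Station.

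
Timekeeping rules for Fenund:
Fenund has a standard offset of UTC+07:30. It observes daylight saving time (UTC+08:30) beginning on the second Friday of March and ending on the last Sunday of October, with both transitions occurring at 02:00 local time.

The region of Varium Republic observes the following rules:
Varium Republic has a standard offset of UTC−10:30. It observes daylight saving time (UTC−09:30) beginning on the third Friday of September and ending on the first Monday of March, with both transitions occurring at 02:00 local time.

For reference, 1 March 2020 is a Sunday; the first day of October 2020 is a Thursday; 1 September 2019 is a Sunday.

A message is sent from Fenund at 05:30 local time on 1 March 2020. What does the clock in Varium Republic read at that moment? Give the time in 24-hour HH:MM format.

12:30

1 March 2020 is a Sunday, so the first Friday is March 6 and the second is March 13.
1 October 2020 is a Thursday, so Sundays fall on 4, 11, 18, 25; the last is October 25.
1 March 2020 is outside the daylight-saving period (13 March – 25 October), so Fenund is on standard time, UTC+07:30.
05:30 Fenund − 7h30m = 22:00 UTC (rolling into the previous day, 29 February 2020).
1 September 2019 is a Sunday, so the first Friday is September 6 and the third is September 20.
1 March 2020 is a Sunday, so the first Monday is March 2.
At the standard offset (UTC−10:30), 22:00 UTC − 10h30m = 11:30 Varium Republic standard time.
Daylight saving runs 20 September 2019 – 2 March 2020; the standard-time date in Varium Republic, 29 February 2020, is inside that window, so Varium Republic is at UTC−09:30.
22:00 UTC − 9h30m = 12:30 Varium Republic.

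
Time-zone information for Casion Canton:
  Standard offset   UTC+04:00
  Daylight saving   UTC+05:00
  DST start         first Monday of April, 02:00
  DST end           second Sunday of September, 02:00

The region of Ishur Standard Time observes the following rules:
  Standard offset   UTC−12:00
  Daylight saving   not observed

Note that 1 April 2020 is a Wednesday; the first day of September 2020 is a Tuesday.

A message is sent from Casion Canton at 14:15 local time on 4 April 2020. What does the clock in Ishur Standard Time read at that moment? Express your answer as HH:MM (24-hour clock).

22:15

1 April 2020 is a Wednesday, so the first Monday is April 6.
1 September 2020 is a Tuesday, so the first Sunday is September 6 and the second is September 13.
Daylight saving runs 6 April – 13 September; 4 April 2020 is outside that window, so Casion Canton is on standard time at UTC+04:00.
14:15 Casion Canton − 4h = 10:15 UTC.
Ishur Standard Time has no daylight saving, so its offset is UTC−12:00 year-round.
10:15 UTC − 12h = 22:15 Ishur Standard Time (rolling into the previous day, 3 April 2020).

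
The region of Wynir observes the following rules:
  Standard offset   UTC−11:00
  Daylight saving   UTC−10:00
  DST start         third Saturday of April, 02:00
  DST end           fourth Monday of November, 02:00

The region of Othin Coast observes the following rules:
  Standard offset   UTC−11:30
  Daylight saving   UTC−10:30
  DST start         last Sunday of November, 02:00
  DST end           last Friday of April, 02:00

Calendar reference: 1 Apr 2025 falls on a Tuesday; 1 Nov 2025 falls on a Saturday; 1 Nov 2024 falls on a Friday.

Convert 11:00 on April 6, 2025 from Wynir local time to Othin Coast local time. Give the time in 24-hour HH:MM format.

1 April 2025 is a Tuesday, so the first Saturday is April 5 and the third is April 19.
1 November 2025 is a Saturday, so the first Monday is November 3 and the fourth is November 24.
April 6, 2025 is outside the daylight-saving period (19 April – 24 November), so Wynir is on standard time, UTC−11:00.
11:00 Wynir + 11h = 22:00 UTC.
1 November 2024 is a Friday, so Sundays fall on 3, 10, 17, 24; the last is November 24.
1 April 2025 is a Tuesday, so Fridays fall on 4, 11, 18, 25; the last is April 25.
At the standard offset (UTC−11:30), 22:00 UTC − 11h30m = 10:30 Othin Coast standard time.
Daylight saving runs 24 November 2024 – 25 April 2025; the standard-time date in Othin Coast, April 6, 2025, is inside that window, so Othin Coast is at UTC−10:30.
22:00 UTC − 10h30m = 11:30 Othin Coast.

11:30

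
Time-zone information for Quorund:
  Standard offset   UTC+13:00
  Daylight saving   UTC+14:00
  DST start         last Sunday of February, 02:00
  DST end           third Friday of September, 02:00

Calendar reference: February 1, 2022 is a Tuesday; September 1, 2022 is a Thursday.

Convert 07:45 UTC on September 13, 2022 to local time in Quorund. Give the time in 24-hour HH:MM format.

21:45

1 February 2022 is a Tuesday, so Sundays fall on 6, 13, 20, 27; the last is February 27.
1 September 2022 is a Thursday, so the first Friday is September 2 and the third is September 16.
At the standard offset (UTC+13:00), 07:45 UTC + 13h = 20:45 Quorund standard time.
Daylight saving runs 27 February – 16 September; the standard-time date in Quorund, September 13, 2022, is inside that window, so Quorund is at UTC+14:00.
07:45 UTC + 14h = 21:45 local.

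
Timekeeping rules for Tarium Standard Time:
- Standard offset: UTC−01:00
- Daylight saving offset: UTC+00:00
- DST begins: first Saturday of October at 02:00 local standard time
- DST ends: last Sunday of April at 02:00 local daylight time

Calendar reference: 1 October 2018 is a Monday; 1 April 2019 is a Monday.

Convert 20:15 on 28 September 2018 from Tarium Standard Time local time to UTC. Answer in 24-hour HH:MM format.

1 October 2018 is a Monday, so the first Saturday is October 6.
1 April 2019 is a Monday, so Sundays fall on 7, 14, 21, 28; the last is April 28.
28 September 2018 does not fall between 6 October 2018 and 28 April 2019, so daylight saving is not in effect and Tarium Standard Time is at UTC−01:00.
20:15 local + 1h = 21:15 UTC.

21:15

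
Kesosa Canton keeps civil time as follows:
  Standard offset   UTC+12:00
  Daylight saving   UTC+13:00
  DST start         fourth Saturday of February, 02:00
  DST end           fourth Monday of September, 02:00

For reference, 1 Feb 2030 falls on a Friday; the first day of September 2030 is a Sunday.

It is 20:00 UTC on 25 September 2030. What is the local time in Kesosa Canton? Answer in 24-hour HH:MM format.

08:00

1 February 2030 is a Friday, so the first Saturday is February 2 and the fourth is February 23.
1 September 2030 is a Sunday, so the first Monday is September 2 and the fourth is September 23.
At the standard offset (UTC+12:00), 20:00 UTC + 12h = 08:00 Kesosa Canton standard time (rolling into the next day, 26 September 2030).
The standard-time date in Kesosa Canton, 26 September 2030, is outside the daylight-saving period (23 February – 23 September), so Kesosa Canton is on standard time, UTC+12:00.
20:00 UTC + 12h = 08:00 local (rolling into the next day, 26 September 2030).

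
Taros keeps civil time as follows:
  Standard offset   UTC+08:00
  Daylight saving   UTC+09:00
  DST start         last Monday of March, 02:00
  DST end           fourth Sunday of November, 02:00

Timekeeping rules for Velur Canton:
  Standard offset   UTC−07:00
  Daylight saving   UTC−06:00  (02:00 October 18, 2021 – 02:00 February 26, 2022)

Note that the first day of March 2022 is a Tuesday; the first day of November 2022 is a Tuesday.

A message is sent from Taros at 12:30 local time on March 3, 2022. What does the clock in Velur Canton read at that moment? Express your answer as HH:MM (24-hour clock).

1 March 2022 is a Tuesday, so Mondays fall on 7, 14, 21, 28; the last is March 28.
1 November 2022 is a Tuesday, so the first Sunday is November 6 and the fourth is November 27.
March 3, 2022 is outside the daylight-saving period (28 March – 27 November), so Taros is on standard time, UTC+08:00.
12:30 Taros − 8h = 04:30 UTC.
At the standard offset (UTC−07:00), 04:30 UTC − 7h = 21:30 Velur Canton standard time (rolling into the previous day, 2 March 2022).
The standard-time date in Velur Canton, March 2, 2022, is outside the daylight-saving period (18 October 2021 – 26 February 2022), so Velur Canton is on standard time, UTC−07:00.
04:30 UTC − 7h = 21:30 Velur Canton (rolling into the previous day, 2 March 2022).

21:30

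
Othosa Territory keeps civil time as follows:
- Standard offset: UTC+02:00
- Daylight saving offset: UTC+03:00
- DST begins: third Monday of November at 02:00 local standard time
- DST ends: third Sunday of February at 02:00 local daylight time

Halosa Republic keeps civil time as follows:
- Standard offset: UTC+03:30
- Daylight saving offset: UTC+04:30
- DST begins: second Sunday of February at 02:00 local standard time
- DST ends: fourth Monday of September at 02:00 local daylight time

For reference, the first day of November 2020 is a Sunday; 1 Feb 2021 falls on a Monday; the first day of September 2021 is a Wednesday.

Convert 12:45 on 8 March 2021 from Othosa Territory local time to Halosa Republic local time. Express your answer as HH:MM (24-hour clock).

1 November 2020 is a Sunday, so the first Monday is November 2 and the third is November 16.
1 February 2021 is a Monday, so the first Sunday is February 7 and the third is February 21.
Daylight saving runs 16 November 2020 – 21 February 2021; 8 March 2021 is outside that window, so Othosa Territory is on standard time at UTC+02:00.
12:45 Othosa Territory − 2h = 10:45 UTC.
1 February 2021 is a Monday, so the first Sunday is February 7 and the second is February 14.
1 September 2021 is a Wednesday, so the first Monday is September 6 and the fourth is September 27.
At the standard offset (UTC+03:30), 10:45 UTC + 3h30m = 14:15 Halosa Republic standard time.
The standard-time date in Halosa Republic, 8 March 2021, lies within the daylight-saving period (14 February – 27 September), so Halosa Republic is on daylight time, UTC+04:30.
10:45 UTC + 4h30m = 15:15 Halosa Republic.

15:15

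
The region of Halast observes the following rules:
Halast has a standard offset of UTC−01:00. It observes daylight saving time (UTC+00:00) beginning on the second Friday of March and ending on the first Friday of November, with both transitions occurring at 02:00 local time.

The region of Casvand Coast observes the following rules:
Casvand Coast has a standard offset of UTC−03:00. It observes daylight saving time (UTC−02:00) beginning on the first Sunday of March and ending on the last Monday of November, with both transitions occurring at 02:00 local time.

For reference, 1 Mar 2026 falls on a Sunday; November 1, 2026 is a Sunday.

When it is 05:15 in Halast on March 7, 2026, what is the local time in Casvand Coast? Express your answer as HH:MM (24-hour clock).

1 March 2026 is a Sunday, so the first Friday is March 6 and the second is March 13.
1 November 2026 is a Sunday, so the first Friday is November 6.
March 7, 2026 does not fall between 13 March and 6 November, so daylight saving is not in effect and Halast is at UTC−01:00.
05:15 Halast + 1h = 06:15 UTC.
1 March 2026 is a Sunday, so the first Sunday is March 1.
1 November 2026 is a Sunday, so Mondays fall on 2, 9, 16, 23, 30; the last is November 30.
At the standard offset (UTC−03:00), 06:15 UTC − 3h = 03:15 Casvand Coast standard time.
The standard-time date in Casvand Coast, March 7, 2026, lies within the daylight-saving period (1 March – 30 November), so Casvand Coast is on daylight time, UTC−02:00.
06:15 UTC − 2h = 04:15 Casvand Coast.

04:15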